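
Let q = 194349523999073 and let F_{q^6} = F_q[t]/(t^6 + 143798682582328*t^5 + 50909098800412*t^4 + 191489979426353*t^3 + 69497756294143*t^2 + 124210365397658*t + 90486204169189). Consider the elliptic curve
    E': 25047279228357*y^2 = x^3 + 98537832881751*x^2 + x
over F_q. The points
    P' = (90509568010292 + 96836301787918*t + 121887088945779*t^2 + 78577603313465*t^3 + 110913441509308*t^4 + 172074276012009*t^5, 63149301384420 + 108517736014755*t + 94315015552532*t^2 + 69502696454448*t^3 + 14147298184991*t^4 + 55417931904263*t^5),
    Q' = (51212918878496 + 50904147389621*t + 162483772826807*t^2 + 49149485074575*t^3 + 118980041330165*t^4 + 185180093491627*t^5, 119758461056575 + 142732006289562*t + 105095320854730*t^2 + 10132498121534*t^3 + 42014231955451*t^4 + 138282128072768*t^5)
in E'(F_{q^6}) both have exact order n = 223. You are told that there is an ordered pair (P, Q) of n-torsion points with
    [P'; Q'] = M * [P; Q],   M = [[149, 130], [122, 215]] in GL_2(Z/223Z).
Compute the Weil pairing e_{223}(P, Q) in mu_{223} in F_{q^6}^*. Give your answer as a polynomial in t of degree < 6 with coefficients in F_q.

Under M = [[149,130],[122,215]] in GL_2(Z/223), e_{223}(P',Q') = e_{223}(P,Q)^(149*215-130*122 mod 223).
det(M) mod 223 = 119; its inverse in (Z/223)^* is 15 (check: 119*15 mod 223 = 1).
(x,y)|->(13051398561658x+129322513892902,13051398561658y) sends E' to y^2=x^3+38653746160847*x+53212867809612.
Miller loop for e_{223} over F_{194349523999073^6}: bits of 223 = 11011111; 7 double steps + 6 add steps, l/v at each.
So e_{223}(P',Q') = 35517263417227 + 181791966635016*t + 177736454696352*t^2 + 88933214202902*t^3 + 124082844706549*t^4 + 111277895741372*t^5.
Hence e(P,Q) = 65549562433466 + 158023973711815*t + 79740917473223*t^2 + 77506411248209*t^3 + 116751020918728*t^4 + 128339934086106*t^5 in F_{194349523999073^6}^*.

65549562433466 + 158023973711815*t + 79740917473223*t^2 + 77506411248209*t^3 + 116751020918728*t^4 + 128339934086106*t^5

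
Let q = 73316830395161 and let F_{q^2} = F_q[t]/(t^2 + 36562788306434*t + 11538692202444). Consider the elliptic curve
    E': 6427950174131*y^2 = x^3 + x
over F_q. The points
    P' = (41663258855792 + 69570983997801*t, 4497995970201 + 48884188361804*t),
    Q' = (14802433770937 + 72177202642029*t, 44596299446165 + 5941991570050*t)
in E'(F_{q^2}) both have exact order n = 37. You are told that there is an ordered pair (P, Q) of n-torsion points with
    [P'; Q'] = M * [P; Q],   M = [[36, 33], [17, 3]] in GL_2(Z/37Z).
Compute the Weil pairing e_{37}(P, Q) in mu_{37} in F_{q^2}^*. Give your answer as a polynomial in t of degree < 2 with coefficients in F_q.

Since e_{37}(P,P)=e_{37}(Q,Q)=1 and e_{37}(Q,P)=e_{37}(P,Q)^{-1}, expanding e_{37}(36*P + 33*Q,17*P + 3*Q) leaves e(P,Q)^det(M).
det(M) mod 37 = 28; its inverse in (Z/37)^* is 4 (check: 28*4 mod 37 = 1).
Undo Montgomery via alpha=0, beta=29794550523823: (a',b')=(64412732193577,0) over F_{73316830395161}.
Miller loop for e_{37} over F_{73316830395161^2}: bits of 37 = 100101; 5 double steps + 2 add steps, l/v at each.
e_{37}(P',Q') = 47880980429686 + 13657461508760*t.
(47880980429686 + 13657461508760*t)^{4} mod (73316830395161,f) = 71021752034794 + 59391435090422*t.

71021752034794 + 59391435090422*t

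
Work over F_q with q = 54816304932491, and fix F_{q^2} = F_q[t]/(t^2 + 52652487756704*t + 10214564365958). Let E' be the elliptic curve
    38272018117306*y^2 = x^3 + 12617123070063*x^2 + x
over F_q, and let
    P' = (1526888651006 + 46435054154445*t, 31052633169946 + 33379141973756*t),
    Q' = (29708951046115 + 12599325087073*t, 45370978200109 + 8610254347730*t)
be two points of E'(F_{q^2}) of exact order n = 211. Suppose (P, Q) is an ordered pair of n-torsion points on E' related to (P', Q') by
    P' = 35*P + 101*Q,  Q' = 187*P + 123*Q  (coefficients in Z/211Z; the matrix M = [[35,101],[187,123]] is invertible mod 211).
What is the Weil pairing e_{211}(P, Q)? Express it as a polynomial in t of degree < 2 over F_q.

Under M = [[35,101],[187,123]] in GL_2(Z/211), e_{211}(P',Q') = e_{211}(P,Q)^(35*123-101*187 mod 211).
Inverting 188 mod 211: 55. Thus e_{211}(P,Q) = e(P',Q')^{55}.
(x,y)|->(19797605373612x+49275969600659,19797605373612y) sends E' to y^2=x^3+9740311897222*x+35144953264210.
Miller loop for e_{211} over F_{54816304932491^2}: bits of 211 = 11010011; 7 double steps + 4 add steps, l/v at each.
So e_{211}(P',Q') = 39744872652672 + 28862660614783*t.
Thus e_{211}(P,Q) = 44106896679536 + 24839918260970*t.

44106896679536 + 24839918260970*t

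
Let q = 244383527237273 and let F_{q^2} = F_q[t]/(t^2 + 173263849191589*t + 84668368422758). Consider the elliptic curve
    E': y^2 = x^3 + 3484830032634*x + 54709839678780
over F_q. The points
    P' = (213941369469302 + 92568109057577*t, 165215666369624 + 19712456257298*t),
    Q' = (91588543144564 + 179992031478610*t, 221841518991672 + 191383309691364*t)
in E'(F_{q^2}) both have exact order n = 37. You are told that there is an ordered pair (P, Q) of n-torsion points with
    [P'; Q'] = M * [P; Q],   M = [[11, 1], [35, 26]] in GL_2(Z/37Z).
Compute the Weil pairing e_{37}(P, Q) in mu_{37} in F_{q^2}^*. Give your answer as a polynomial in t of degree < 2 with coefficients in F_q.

120463866822970 + 151223667257784*t

The 37-Weil pairing on E[37] over F_{244383527237273} is alternating-bilinear: e_{37}(P',Q') = e_{37}(P,Q)^det(M).
det M = 11*26 - 1*35 = 251 = 29 (mod 37); 29^{-1} = 23 (mod 37).
Build f_{37,P'} and f_{37,Q'} via the 6-bit ladder of 37=100101_2; evaluate at shifted divisors; quotient in F_{244383527237273^2}.
Result: e(P',Q') = 199635806673322 + 225044215387441*t.
(199635806673322 + 225044215387441*t)^{23} mod (244383527237273,f) = 120463866822970 + 151223667257784*t.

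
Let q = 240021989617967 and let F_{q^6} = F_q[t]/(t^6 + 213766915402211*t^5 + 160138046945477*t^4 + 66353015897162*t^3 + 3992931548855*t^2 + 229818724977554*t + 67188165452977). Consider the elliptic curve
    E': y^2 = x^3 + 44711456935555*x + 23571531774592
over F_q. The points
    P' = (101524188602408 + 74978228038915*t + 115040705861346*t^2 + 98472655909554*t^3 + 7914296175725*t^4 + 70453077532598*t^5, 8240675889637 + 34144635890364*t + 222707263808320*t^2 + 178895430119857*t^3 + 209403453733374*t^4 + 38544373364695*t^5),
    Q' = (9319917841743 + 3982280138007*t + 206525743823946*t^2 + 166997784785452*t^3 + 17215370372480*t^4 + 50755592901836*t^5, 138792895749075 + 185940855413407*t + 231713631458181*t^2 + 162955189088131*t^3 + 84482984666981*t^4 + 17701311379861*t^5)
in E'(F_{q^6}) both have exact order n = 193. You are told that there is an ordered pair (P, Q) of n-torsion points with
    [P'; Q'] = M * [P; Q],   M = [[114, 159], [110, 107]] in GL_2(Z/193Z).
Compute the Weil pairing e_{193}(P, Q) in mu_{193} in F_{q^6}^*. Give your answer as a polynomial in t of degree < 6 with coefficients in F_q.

e_{193} is bilinear + alternating on E[193], so e_{193}(114*P + 159*Q, 110*P + 107*Q) = e_{193}(P,Q)^(114*107-159*110).
det M = 114*107 - 159*110 = -5292 = 112 (mod 193); 112^{-1} = 81 (mod 193).
Build f_{193,P'} and f_{193,Q'} via the 8-bit ladder of 193=11000001_2; evaluate at shifted divisors; quotient in F_{240021989617967^6}.
f_P(D_Q)/f_Q(D_P) = 69343086234145 + 40819189496634*t + 86726477083752*t^2 + 167539872968862*t^3 + 226793958249513*t^4 + 183813020879104*t^5.
Hence e(P,Q) = 84929834653617 + 34405836689192*t + 27346191047258*t^2 + 31773917148855*t^3 + 215669496141906*t^4 + 72939340040500*t^5 in F_{240021989617967^6}^*.

84929834653617 + 34405836689192*t + 27346191047258*t^2 + 31773917148855*t^3 + 215669496141906*t^4 + 72939340040500*t^5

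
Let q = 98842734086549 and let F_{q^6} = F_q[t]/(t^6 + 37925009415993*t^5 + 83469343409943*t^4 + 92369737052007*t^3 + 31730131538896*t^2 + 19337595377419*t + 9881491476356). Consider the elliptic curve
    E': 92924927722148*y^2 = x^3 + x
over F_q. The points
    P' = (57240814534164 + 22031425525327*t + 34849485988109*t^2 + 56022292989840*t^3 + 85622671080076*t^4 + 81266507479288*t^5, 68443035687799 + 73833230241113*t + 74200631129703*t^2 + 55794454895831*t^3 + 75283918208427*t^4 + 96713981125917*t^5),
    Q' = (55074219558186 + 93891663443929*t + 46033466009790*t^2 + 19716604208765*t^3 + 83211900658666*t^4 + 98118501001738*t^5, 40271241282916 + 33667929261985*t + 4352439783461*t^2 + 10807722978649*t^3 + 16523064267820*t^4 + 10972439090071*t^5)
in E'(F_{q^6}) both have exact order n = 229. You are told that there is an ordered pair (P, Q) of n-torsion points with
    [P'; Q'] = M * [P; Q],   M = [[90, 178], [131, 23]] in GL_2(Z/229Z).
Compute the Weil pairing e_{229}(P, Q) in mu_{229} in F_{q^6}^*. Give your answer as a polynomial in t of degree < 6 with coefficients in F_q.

48963423822066 + 37008796978431*t + 1695203348205*t^2 + 34729206471975*t^3 + 27539806981490*t^4 + 44382445234262*t^5

Under M = [[90,178],[131,23]] in GL_2(Z/229), e_{229}(P',Q') = e_{229}(P,Q)^(90*23-178*131 mod 229).
det(M) mod 229 = 49; its inverse in (Z/229)^* is 215 (check: 49*215 mod 229 = 1).
Set x_W=26200740588965*u, y_W=26200740588965*v; then E': y_W^2=x_W^3+64633019475016*x_W.
Run Miller on y^2=x^3+64633019475016*x over F_{98842734086549}: ladder 11100101 (8 bits); e = f_P(D_Q)/f_Q(D_P).
Miller gives e_{229}(P',Q') = 19286339338398 + 58373386024169*t + 23746168780609*t^2 + 80893510555632*t^3 + 87881292736814*t^4 + 39772076175626*t^5 in F_{98842734086549^6}.
Thus e_{229}(P,Q) = 48963423822066 + 37008796978431*t + 1695203348205*t^2 + 34729206471975*t^3 + 27539806981490*t^4 + 44382445234262*t^5.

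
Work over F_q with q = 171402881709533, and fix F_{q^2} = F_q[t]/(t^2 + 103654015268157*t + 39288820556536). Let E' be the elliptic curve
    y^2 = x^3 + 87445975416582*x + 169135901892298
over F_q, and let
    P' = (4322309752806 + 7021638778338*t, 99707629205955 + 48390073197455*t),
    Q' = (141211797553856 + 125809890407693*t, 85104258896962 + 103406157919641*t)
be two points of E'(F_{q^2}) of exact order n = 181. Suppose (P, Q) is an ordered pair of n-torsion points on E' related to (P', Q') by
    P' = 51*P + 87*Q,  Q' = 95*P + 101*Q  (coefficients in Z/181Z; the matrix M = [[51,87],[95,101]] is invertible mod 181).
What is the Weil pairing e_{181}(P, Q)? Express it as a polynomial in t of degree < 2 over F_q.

15286644593925 + 88682210455296*t

e_{181} is bilinear + alternating on E[181], so e_{181}(51*P + 87*Q, 95*P + 101*Q) = e_{181}(P,Q)^(51*101-87*95).
So e_{181}(P,Q) = e_{181}(P',Q')^{44}, since 144*44 = 1 mod 181.
Miller loop for e_{181} over F_{171402881709533^2}: bits of 181 = 10110101; 7 double steps + 4 add steps, l/v at each.
e_{181}(P',Q') = 32750734370757 + 96678079664299*t.
Hence e(P,Q) = 15286644593925 + 88682210455296*t in F_{171402881709533^2}^*.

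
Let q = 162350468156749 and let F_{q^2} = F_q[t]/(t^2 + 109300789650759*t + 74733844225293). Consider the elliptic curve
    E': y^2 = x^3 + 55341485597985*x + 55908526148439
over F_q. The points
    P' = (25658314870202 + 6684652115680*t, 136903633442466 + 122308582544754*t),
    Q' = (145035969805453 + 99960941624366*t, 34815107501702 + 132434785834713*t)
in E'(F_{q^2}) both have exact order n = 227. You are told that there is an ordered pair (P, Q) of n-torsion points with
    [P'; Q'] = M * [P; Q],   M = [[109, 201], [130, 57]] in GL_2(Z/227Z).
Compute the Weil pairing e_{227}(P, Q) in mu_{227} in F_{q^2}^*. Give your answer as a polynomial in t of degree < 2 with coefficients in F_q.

11641184786081 + 106706844477766*t

Alternating bilinearity on E[227] (values in mu_{227} in F_{162350468156749^2}) gives e(P',Q') = e(P,Q)^det(M).
Hence e(P,Q) = e(P',Q')^{177} where 177 = 59^{-1} mod 227.
n = 227 = (11100011)_2 (8 bits, wt 5); accumulate f_{227,P'}(Q'+S)/f_{227,P'}(S) along the 7-step ladder.
Miller gives e_{227}(P',Q') = 149643156877190 + 35691524995484*t in F_{162350468156749^2}.
e_{227}(P,Q) = (149643156877190 + 35691524995484*t)^{177} = 11641184786081 + 106706844477766*t.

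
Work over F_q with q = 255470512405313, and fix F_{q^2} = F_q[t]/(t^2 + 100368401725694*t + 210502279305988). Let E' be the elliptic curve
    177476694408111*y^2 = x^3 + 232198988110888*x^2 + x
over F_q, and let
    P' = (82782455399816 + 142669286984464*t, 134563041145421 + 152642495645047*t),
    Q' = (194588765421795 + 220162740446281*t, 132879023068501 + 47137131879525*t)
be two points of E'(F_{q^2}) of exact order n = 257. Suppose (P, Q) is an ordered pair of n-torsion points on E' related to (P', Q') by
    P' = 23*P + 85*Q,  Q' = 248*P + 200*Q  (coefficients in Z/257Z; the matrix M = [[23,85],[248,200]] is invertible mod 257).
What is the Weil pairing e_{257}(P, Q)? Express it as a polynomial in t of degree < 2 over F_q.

185852891749114 + 11465413543494*t

e_{257}(aP+bQ,cP+dQ) = e_{257}(P,Q)^(ad-bc); with (a,b,c,d)=(23,85,248,200) this gives the det-257 law.
23*200 - 85*248 = -16480; reduced mod 257: det = 225, inverse 8.
Undo Montgomery via alpha=116758303443206, beta=15511274747442: (a',b')=(175239268412848,0) over F_{255470512405313}.
n = 257 = (100000001)_2 (9 bits, wt 2); accumulate f_{257,P'}(Q'+S)/f_{257,P'}(S) along the 8-step ladder.
f_P(D_Q)/f_Q(D_P) = 143691794902111 + 91429980907185*t.
Finally e_{257}(P,Q) = 185852891749114 + 11465413543494*t.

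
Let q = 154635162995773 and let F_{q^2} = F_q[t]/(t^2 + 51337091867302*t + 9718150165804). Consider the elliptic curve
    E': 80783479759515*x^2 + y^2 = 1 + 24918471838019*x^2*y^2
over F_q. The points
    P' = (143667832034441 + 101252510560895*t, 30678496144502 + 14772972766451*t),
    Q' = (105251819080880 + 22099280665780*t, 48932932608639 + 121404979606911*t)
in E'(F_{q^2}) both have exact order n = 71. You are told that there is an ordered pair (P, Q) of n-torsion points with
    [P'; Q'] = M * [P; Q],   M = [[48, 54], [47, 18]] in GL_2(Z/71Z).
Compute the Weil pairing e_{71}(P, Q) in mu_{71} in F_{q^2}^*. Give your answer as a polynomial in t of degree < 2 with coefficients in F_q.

115367669187424 + 129007434995177*t

The 71-Weil pairing on E[71] over F_{154635162995773} is alternating-bilinear: e_{71}(P',Q') = e_{71}(P,Q)^det(M).
det(M) mod 71 = 30; its inverse in (Z/71)^* is 45 (check: 30*45 mod 71 = 1).
Edwards->Montgomery: u=(1+y)/(1-y), v=u/x -> 42582927941855v^2=u^3+52859394590647u^2+u; then x_W=13966251980374u+120707100596771: y^2=x^3+33441727751689*x+38928474216133.
Run Miller on y^2=x^3+33441727751689*x+38928474216133 over F_{154635162995773}: ladder 1000111 (7 bits); e = f_P(D_Q)/f_Q(D_P).
The quotient is 37550324970384 + 26725520273176*t.
e_{71}(P,Q) = (37550324970384 + 26725520273176*t)^{45} = 115367669187424 + 129007434995177*t.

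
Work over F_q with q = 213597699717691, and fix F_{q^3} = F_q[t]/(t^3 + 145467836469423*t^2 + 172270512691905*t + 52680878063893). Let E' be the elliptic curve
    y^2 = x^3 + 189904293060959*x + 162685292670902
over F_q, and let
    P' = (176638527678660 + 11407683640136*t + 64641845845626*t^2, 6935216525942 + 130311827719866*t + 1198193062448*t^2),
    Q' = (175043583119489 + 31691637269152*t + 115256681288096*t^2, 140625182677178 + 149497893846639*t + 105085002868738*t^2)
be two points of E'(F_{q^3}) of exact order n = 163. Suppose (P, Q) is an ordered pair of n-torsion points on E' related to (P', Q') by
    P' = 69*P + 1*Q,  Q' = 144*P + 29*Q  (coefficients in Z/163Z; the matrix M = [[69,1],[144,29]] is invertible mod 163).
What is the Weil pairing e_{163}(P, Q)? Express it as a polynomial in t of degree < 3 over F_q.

148412906896583 + 178707842245217*t + 141044258697933*t^2

Under M = [[69,1],[144,29]] in GL_2(Z/163), e_{163}(P',Q') = e_{163}(P,Q)^(69*29-1*144 mod 163).
det(M) mod 163 = 64; its inverse in (Z/163)^* is 135 (check: 64*135 mod 163 = 1).
Miller loop for e_{163} over F_{213597699717691^3}: bits of 163 = 10100011; 7 double steps + 3 add steps, l/v at each.
e_{163}(P',Q') = 200069928076299 + 94910549686662*t + 9141644990626*t^2.
Finally e_{163}(P,Q) = 148412906896583 + 178707842245217*t + 141044258697933*t^2.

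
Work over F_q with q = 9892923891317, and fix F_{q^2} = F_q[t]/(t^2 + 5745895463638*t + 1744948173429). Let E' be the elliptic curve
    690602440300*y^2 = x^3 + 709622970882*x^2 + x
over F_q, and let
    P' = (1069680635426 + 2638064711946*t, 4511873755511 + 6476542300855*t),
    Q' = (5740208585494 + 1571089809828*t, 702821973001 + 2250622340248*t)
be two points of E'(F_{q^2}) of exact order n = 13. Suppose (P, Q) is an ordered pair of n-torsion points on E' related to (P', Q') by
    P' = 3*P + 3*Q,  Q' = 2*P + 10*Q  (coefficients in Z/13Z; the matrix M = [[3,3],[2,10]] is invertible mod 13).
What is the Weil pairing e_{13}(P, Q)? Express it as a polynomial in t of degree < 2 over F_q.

9458976792326 + 6276255887191*t

Under M = [[3,3],[2,10]] in GL_2(Z/13), e_{13}(P',Q') = e_{13}(P,Q)^(3*10-3*2 mod 13).
Hence e(P,Q) = e(P',Q')^{6} where 6 = 11^{-1} mod 13.
Set x_W=2344968969770*u+9319486806120, y_W=2344968969770*v; then E': y_W^2=x_W^3+4586717995422*x_W+6310721750898.
4-bit Miller (1101) on E'/F_{9892923891317} with a'=4586717995422, b'=6310721750898: accumulate tangent/chord ratios at Q'+S and P'+S'.
e_{13}(P',Q') = 6078142238551 + 3614474356331*t.
Thus e_{13}(P,Q) = 9458976792326 + 6276255887191*t.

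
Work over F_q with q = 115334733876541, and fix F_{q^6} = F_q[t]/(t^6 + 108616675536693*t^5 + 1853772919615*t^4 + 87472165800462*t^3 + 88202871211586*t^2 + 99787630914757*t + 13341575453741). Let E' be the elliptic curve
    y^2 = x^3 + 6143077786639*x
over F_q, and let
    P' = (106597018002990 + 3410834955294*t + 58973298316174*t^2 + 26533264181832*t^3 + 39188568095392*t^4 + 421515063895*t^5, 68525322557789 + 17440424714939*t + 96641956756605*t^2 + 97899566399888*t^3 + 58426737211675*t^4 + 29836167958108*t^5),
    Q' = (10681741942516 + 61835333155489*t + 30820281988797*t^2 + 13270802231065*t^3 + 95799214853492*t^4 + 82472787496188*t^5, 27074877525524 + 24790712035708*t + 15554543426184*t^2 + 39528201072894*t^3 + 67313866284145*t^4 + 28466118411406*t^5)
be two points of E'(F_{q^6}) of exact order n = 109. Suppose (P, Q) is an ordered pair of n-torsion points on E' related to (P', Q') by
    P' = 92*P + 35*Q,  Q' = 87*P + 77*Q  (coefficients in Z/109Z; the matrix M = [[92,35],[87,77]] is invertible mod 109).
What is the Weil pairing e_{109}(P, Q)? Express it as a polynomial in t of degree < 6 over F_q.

48742874894918 + 72697000808743*t + 112421958416721*t^2 + 7899230513124*t^3 + 71018405759145*t^4 + 44172472854754*t^5

The 109-Weil pairing on E[109] over F_{115334733876541} is alternating-bilinear: e_{109}(P',Q') = e_{109}(P,Q)^det(M).
det M = 92*77 - 35*87 = 4039 = 6 (mod 109); 6^{-1} = 91 (mod 109).
Run Miller on y^2=x^3+6143077786639*x over F_{115334733876541}: ladder 1101101 (7 bits); e = f_P(D_Q)/f_Q(D_P).
The quotient is 7360385943700 + 24850314660045*t + 36012546555263*t^2 + 30901936840730*t^3 + 66032097976756*t^4 + 10377139629939*t^5.
(7360385943700 + 24850314660045*t + 36012546555263*t^2 + 30901936840730*t^3 + 66032097976756*t^4 + 10377139629939*t^5)^{91} mod (115334733876541,f) = 48742874894918 + 72697000808743*t + 112421958416721*t^2 + 7899230513124*t^3 + 71018405759145*t^4 + 44172472854754*t^5.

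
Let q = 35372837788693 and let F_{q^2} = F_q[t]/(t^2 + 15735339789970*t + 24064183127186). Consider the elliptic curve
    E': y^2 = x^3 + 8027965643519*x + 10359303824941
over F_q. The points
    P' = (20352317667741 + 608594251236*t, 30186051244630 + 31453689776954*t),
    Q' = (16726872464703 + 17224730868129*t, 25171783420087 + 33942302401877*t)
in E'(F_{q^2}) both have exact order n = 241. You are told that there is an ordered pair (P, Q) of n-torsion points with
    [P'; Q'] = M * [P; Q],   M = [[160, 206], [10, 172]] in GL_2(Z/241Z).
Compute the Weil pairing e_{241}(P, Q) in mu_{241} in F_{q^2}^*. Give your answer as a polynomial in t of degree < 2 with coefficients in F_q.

24617142333064 + 4139824763104*t

e_{241} is bilinear + alternating on E[241], so e_{241}(160*P + 206*Q, 10*P + 172*Q) = e_{241}(P,Q)^(160*172-206*10).
Hence e(P,Q) = e(P',Q')^{14} where 14 = 155^{-1} mod 241.
Build f_{241,P'} and f_{241,Q'} via the 8-bit ladder of 241=11110001_2; evaluate at shifted divisors; quotient in F_{35372837788693^2}.
e_{241}(P',Q') = 23589591667624 + 31932985451199*t.
Hence e(P,Q) = 24617142333064 + 4139824763104*t in F_{35372837788693^2}^*.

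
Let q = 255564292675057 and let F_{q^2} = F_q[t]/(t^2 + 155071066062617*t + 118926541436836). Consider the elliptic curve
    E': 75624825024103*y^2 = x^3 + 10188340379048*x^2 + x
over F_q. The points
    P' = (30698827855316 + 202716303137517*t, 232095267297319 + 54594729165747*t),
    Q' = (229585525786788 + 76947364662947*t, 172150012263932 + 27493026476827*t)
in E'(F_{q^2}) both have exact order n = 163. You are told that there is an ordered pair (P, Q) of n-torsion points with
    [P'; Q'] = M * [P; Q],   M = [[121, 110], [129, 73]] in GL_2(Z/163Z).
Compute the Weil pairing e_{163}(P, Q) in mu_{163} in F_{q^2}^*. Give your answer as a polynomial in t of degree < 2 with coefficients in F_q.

Alternating bilinearity on E[163] (values in mu_{163} in F_{255564292675057^2}) gives e(P',Q') = e(P,Q)^det(M).
det M = 121*73 - 110*129 = -5357 = 22 (mod 163); 22^{-1} = 126 (mod 163).
(x,y)|->(11099498544511x+207843841774904,11099498544511y) sends E' to y^2=x^3+68047373373509*x+210562903797359.
n = 163 = (10100011)_2 (8 bits, wt 4); accumulate f_{163,P'}(Q'+S)/f_{163,P'}(S) along the 7-step ladder.
f_P(D_Q)/f_Q(D_P) = 205796505666312 + 141574119914264*t.
Hence e(P,Q) = 195979935106685 + 183969323221145*t in F_{255564292675057^2}^*.

195979935106685 + 183969323221145*t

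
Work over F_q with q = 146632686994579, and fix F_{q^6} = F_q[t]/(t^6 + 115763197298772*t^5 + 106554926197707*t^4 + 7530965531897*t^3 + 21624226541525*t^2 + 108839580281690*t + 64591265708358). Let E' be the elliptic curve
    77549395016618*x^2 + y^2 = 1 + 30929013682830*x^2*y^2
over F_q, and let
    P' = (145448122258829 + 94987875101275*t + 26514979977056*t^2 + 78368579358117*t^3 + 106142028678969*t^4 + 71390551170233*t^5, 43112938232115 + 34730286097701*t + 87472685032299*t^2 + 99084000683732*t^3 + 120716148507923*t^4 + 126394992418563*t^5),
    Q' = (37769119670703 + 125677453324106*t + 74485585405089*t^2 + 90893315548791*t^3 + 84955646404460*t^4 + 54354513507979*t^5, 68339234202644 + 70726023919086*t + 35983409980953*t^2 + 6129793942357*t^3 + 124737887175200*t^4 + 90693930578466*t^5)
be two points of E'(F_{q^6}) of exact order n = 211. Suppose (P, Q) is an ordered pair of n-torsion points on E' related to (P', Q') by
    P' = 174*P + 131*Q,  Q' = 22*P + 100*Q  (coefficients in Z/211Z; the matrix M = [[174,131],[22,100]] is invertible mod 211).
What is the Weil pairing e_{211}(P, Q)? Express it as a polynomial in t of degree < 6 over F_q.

128151654373185 + 127504272362565*t + 107140353357705*t^2 + 17546659909774*t^3 + 143117365702345*t^4 + 135274037162891*t^5

Since e_{211}(P,P)=e_{211}(Q,Q)=1 and e_{211}(Q,P)=e_{211}(P,Q)^{-1}, expanding e_{211}(174*P + 131*Q,22*P + 100*Q) leaves e(P,Q)^det(M).
det M = 174*100 - 131*22 = 14518 = 170 (mod 211); 170^{-1} = 36 (mod 211).
Edwards a_E,d_E -> Montgomery A=131560630739843,B=81441499443996 -> Weierstrass 81070196059887,112223113490863 via alpha=115834859446294,beta=11655095333447.
8-bit Miller (11010011) on E'/F_{146632686994579} with a'=81070196059887, b'=112223113490863: accumulate tangent/chord ratios at Q'+S and P'+S'.
So e_{211}(P',Q') = 74439509019227 + 107209421081665*t + 132619147707620*t^2 + 39395124298219*t^3 + 77110445910865*t^4 + 112573733985493*t^5.
Hence e(P,Q) = 128151654373185 + 127504272362565*t + 107140353357705*t^2 + 17546659909774*t^3 + 143117365702345*t^4 + 135274037162891*t^5 in F_{146632686994579^6}^*.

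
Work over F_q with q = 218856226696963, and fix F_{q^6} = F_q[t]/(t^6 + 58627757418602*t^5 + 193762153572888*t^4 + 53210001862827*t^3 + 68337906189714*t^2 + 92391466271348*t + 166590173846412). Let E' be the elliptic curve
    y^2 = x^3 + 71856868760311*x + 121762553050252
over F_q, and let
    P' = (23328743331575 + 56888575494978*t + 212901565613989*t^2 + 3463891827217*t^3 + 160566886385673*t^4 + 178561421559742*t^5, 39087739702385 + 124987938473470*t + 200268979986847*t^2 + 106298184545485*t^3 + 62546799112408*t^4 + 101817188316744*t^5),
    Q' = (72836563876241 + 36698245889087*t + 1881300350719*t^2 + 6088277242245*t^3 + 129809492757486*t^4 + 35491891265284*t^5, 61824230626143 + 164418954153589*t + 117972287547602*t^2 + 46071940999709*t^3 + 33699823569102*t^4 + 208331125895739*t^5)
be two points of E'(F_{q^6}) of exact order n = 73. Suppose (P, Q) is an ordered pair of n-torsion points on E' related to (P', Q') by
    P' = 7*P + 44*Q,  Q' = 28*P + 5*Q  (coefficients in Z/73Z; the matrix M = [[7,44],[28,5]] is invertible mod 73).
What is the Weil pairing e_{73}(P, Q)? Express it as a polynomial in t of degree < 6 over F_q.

30813204251264 + 20521018608734*t + 204345923339995*t^2 + 209665531957617*t^3 + 215242435627224*t^4 + 125261473483738*t^5

Under M = [[7,44],[28,5]] in GL_2(Z/73), e_{73}(P',Q') = e_{73}(P,Q)^(7*5-44*28 mod 73).
det(M) mod 73 = 44; its inverse in (Z/73)^* is 5 (check: 44*5 mod 73 = 1).
Build f_{73,P'} and f_{73,Q'} via the 7-bit ladder of 73=1001001_2; evaluate at shifted divisors; quotient in F_{218856226696963^6}.
f_P(D_Q)/f_Q(D_P) = 40195385136014 + 6808575560134*t + 95191563058396*t^2 + 170127148919720*t^3 + 64076510663657*t^4 + 164564931382686*t^5.
Finally e_{73}(P,Q) = 30813204251264 + 20521018608734*t + 204345923339995*t^2 + 209665531957617*t^3 + 215242435627224*t^4 + 125261473483738*t^5.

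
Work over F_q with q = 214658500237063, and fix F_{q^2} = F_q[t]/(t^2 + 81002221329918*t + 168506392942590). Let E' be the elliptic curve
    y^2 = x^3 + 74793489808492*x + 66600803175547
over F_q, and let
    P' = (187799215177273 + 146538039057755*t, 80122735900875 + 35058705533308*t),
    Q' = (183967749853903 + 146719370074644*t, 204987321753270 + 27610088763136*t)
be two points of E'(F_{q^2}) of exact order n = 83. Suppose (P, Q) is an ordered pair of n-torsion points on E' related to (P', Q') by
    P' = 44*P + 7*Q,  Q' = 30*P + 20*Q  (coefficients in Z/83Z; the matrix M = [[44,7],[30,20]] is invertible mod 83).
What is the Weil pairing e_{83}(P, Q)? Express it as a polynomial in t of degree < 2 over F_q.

89154144517674 + 16368211937271*t

e_{83}(aP+bQ,cP+dQ) = e_{83}(P,Q)^(ad-bc); with (a,b,c,d)=(44,7,30,20) this gives the det-83 law.
Hence e(P,Q) = e(P',Q')^{14} where 14 = 6^{-1} mod 83.
Miller loop for e_{83} over F_{214658500237063^2}: bits of 83 = 1010011; 6 double steps + 3 add steps, l/v at each.
The quotient is 45605177482402 + 57471689813323*t.
e_{83}(P,Q) = (45605177482402 + 57471689813323*t)^{14} = 89154144517674 + 16368211937271*t.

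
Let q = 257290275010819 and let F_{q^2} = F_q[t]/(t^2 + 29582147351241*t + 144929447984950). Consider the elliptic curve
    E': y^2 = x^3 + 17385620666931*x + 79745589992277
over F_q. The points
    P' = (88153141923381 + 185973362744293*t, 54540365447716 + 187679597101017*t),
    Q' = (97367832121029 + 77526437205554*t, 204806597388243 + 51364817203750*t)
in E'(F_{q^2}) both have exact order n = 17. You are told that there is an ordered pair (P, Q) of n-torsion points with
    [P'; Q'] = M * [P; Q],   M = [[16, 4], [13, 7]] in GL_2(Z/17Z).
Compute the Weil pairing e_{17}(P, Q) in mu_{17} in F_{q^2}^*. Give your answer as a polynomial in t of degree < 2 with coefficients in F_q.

Alternating bilinearity on E[17] (values in mu_{17} in F_{257290275010819^2}) gives e(P',Q') = e(P,Q)^det(M).
So e_{17}(P,Q) = e_{17}(P',Q')^{2}, since 9*2 = 1 mod 17.
n = 17 = (10001)_2 (5 bits, wt 2); accumulate f_{17,P'}(Q'+S)/f_{17,P'}(S) along the 4-step ladder.
So e_{17}(P',Q') = 63280551806770 + 130430167210584*t.
Thus e_{17}(P,Q) = 244048659655444 + 167360667369001*t.

244048659655444 + 167360667369001*t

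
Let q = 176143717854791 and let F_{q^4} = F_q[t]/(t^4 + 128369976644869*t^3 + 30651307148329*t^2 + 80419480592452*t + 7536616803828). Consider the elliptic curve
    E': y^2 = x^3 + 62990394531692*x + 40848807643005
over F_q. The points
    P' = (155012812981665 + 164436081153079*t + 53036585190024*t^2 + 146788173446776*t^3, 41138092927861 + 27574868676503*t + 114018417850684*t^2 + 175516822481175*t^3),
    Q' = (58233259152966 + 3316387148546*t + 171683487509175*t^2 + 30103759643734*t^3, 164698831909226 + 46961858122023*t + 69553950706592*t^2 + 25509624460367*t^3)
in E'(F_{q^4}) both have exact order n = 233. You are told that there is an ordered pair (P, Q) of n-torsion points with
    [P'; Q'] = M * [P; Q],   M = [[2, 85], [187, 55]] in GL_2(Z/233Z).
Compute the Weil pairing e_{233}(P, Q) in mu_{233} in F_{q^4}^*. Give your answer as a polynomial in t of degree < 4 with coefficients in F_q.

e_{233}(aP+bQ,cP+dQ) = e_{233}(P,Q)^(ad-bc); with (a,b,c,d)=(2,85,187,55) this gives the det-233 law.
det M = 2*55 - 85*187 = -15785 = 59 (mod 233); 59^{-1} = 79 (mod 233).
Miller loop for e_{233} over F_{176143717854791^4}: bits of 233 = 11101001; 7 double steps + 4 add steps, l/v at each.
Result: e(P',Q') = 153979432014197 + 29261382236122*t + 47944393400339*t^2 + 43256758506125*t^3.
Hence e(P,Q) = 8036790611298 + 36702255219251*t + 29263046016086*t^2 + 5161123652991*t^3 in F_{176143717854791^4}^*.

8036790611298 + 36702255219251*t + 29263046016086*t^2 + 5161123652991*t^3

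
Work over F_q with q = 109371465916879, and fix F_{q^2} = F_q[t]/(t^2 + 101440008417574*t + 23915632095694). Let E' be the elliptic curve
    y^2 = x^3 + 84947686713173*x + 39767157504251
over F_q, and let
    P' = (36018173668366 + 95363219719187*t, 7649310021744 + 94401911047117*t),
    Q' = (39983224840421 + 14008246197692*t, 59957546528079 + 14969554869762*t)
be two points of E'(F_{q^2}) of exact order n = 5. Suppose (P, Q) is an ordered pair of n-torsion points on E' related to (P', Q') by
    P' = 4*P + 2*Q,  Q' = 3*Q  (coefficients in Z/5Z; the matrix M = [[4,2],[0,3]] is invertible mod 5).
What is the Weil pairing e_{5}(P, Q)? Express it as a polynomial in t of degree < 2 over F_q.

Alternating bilinearity on E[5] (values in mu_{5} in F_{109371465916879^2}) gives e(P',Q') = e(P,Q)^det(M).
det(M) mod 5 = 2; its inverse in (Z/5)^* is 3 (check: 2*3 mod 5 = 1).
3-bit Miller (101) on E'/F_{109371465916879} with a'=84947686713173, b'=39767157504251: accumulate tangent/chord ratios at Q'+S and P'+S'.
So e_{5}(P',Q') = 62760618784027 + 81670270829953*t.
Thus e_{5}(P,Q) = 22445064099672 + 53530355067288*t.

22445064099672 + 53530355067288*t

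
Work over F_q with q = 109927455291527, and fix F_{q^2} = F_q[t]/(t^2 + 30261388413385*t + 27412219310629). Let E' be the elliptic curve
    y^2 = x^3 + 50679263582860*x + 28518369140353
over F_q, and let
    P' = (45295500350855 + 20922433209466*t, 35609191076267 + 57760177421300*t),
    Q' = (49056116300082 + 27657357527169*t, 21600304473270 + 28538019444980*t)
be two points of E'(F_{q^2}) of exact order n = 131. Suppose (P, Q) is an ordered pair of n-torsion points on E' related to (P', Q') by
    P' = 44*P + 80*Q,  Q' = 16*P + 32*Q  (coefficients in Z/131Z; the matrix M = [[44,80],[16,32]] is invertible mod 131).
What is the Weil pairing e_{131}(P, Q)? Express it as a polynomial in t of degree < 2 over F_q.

52442216023435 + 93307820317435*t

Alternating bilinearity on E[131] (values in mu_{131} in F_{109927455291527^2}) gives e(P',Q') = e(P,Q)^det(M).
Inverting 128 mod 131: 87. Thus e_{131}(P,Q) = e(P',Q')^{87}.
8-bit Miller (10000011) on E'/F_{109927455291527} with a'=50679263582860, b'=28518369140353: accumulate tangent/chord ratios at Q'+S and P'+S'.
Miller gives e_{131}(P',Q') = 24011444202723 + 37420971179125*t in F_{109927455291527^2}.
Finally e_{131}(P,Q) = 52442216023435 + 93307820317435*t.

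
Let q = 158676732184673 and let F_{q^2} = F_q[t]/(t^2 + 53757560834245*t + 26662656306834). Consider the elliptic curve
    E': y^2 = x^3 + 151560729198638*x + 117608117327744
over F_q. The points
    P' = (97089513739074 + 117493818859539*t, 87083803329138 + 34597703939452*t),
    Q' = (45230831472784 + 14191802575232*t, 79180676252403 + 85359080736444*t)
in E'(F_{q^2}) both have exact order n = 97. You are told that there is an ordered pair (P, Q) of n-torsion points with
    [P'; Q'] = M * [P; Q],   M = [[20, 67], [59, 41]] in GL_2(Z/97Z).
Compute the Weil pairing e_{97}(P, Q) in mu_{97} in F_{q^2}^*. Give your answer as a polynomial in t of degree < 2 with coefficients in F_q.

Alternating bilinearity on E[97] (values in mu_{97} in F_{158676732184673^2}) gives e(P',Q') = e(P,Q)^det(M).
det M = 20*41 - 67*59 = -3133 = 68 (mod 97); 68^{-1} = 10 (mod 97).
Double-and-add over 1100001: 7-1 doublings, 3-1 additions; each step l_{T,T}/v_{2T} or l_{T,P'}/v at Q'+S for random S.
Result: e(P',Q') = 131350885445512 + 9610976769945*t.
Finally e_{97}(P,Q) = 70313304828227 + 265662702533*t.

70313304828227 + 265662702533*t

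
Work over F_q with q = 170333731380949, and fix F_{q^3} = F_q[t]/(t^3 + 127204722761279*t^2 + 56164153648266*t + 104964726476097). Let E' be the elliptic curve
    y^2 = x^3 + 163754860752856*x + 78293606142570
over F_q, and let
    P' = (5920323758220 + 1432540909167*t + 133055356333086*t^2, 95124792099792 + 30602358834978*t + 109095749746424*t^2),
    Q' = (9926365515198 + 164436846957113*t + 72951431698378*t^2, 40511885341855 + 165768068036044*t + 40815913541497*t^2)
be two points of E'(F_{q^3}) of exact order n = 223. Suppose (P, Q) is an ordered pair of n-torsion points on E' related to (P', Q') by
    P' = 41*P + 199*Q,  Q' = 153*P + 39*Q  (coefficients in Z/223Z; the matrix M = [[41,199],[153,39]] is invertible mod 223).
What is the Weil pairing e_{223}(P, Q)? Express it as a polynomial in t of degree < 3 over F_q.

e_{223} is bilinear + alternating on E[223], so e_{223}(41*P + 199*Q, 153*P + 39*Q) = e_{223}(P,Q)^(41*39-199*153).
Inverting 142 mod 223: 11. Thus e_{223}(P,Q) = e(P',Q')^{11}.
Miller loop for e_{223} over F_{170333731380949^3}: bits of 223 = 11011111; 7 double steps + 6 add steps, l/v at each.
f_P(D_Q)/f_Q(D_P) = 106493346313848 + 47923065972921*t + 131914600343926*t^2.
e_{223}(P,Q) = (106493346313848 + 47923065972921*t + 131914600343926*t^2)^{11} = 19832703047066 + 168001442135622*t + 36669527781137*t^2.

19832703047066 + 168001442135622*t + 36669527781137*t^2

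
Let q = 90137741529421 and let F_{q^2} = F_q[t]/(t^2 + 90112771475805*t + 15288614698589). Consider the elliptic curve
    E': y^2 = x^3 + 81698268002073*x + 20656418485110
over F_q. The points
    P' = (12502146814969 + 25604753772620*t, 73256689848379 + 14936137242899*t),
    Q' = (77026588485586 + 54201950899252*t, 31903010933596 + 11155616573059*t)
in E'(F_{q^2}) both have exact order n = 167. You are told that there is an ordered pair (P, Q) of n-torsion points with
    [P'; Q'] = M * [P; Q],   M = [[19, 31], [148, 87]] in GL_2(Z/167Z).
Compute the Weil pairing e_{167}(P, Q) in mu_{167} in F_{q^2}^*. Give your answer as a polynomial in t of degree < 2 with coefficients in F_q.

50259397333620 + 70545717411379*t

Under M = [[19,31],[148,87]] in GL_2(Z/167), e_{167}(P',Q') = e_{167}(P,Q)^(19*87-31*148 mod 167).
Inverting 71 mod 167: 40. Thus e_{167}(P,Q) = e(P',Q')^{40}.
n = 167 = (10100111)_2 (8 bits, wt 5); accumulate f_{167,P'}(Q'+S)/f_{167,P'}(S) along the 7-step ladder.
f_P(D_Q)/f_Q(D_P) = 60050990182005 + 13484212193477*t.
Raise to 40: e(P,Q) = 50259397333620 + 70545717411379*t in mu_{167}.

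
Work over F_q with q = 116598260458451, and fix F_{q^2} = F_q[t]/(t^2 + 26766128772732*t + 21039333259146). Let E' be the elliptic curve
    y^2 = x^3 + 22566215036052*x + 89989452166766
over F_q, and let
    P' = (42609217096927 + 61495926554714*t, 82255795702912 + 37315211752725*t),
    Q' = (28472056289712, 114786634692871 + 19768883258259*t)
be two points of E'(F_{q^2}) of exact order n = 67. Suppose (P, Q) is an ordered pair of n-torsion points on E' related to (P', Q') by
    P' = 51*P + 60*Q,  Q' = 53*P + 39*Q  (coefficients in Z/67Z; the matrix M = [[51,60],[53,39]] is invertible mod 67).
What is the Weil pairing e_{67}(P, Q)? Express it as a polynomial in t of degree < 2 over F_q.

18327522832071 + 30782624532040*t

Alternating bilinearity on E[67] (values in mu_{67} in F_{116598260458451^2}) gives e(P',Q') = e(P,Q)^det(M).
det(M) mod 67 = 15; its inverse in (Z/67)^* is 9 (check: 15*9 mod 67 = 1).
7-bit Miller (1000011) on E'/F_{116598260458451} with a'=22566215036052, b'=89989452166766: accumulate tangent/chord ratios at Q'+S and P'+S'.
Result: e(P',Q') = 41105358459919 + 113587130895507*t.
(41105358459919 + 113587130895507*t)^{9} mod (116598260458451,f) = 18327522832071 + 30782624532040*t.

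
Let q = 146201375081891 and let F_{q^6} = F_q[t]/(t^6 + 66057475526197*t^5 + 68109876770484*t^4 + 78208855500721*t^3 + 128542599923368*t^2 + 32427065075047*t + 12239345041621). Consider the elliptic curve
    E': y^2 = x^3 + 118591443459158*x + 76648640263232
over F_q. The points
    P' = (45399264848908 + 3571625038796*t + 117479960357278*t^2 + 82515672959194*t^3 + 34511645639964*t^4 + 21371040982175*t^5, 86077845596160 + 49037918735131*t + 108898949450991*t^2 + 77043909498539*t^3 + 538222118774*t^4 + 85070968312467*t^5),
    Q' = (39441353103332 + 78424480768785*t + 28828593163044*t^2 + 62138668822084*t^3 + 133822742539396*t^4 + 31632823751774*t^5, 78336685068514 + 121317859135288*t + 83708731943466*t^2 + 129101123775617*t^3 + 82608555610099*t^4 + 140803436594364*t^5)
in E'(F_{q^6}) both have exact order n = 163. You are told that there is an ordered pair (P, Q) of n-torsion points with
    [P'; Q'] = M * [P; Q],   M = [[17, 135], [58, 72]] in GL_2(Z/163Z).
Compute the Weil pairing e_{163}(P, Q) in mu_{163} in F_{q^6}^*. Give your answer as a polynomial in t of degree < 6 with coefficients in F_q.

e_{163}(aP+bQ,cP+dQ) = e_{163}(P,Q)^(ad-bc); with (a,b,c,d)=(17,135,58,72) this gives the det-163 law.
Inverting 77 mod 163: 36. Thus e_{163}(P,Q) = e(P',Q')^{36}.
Run Miller on y^2=x^3+118591443459158*x+76648640263232 over F_{146201375081891}: ladder 10100011 (8 bits); e = f_P(D_Q)/f_Q(D_P).
f_P(D_Q)/f_Q(D_P) = 36365584438962 + 55628196203466*t + 16396180902051*t^2 + 1010665954655*t^3 + 101083436237023*t^4 + 44916994224953*t^5.
Thus e_{163}(P,Q) = 1895113957144 + 91838219212306*t + 120468259167570*t^2 + 111348056954434*t^3 + 121965314763772*t^4 + 130935352026926*t^5.

1895113957144 + 91838219212306*t + 120468259167570*t^2 + 111348056954434*t^3 + 121965314763772*t^4 + 130935352026926*t^5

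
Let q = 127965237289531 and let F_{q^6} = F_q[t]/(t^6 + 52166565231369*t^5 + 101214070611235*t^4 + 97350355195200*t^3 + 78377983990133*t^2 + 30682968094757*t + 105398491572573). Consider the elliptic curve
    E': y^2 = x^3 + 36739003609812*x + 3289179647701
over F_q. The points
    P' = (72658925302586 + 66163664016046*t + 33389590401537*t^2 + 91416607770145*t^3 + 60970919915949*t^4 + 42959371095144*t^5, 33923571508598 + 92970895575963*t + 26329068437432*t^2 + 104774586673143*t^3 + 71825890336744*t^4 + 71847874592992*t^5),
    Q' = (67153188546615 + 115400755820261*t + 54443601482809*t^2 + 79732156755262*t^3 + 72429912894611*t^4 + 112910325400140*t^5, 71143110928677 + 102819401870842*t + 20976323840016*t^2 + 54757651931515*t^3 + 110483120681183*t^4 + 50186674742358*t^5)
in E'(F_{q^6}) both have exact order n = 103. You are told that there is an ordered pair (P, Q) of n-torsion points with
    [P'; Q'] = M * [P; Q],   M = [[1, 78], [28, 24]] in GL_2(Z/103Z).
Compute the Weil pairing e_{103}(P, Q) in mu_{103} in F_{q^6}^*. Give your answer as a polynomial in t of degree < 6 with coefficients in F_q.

e_{103} is bilinear + alternating on E[103], so e_{103}(1*P + 78*Q, 28*P + 24*Q) = e_{103}(P,Q)^(1*24-78*28).
Hence e(P,Q) = e(P',Q')^{69} where 69 = 3^{-1} mod 103.
Miller loop for e_{103} over F_{127965237289531^6}: bits of 103 = 1100111; 6 double steps + 4 add steps, l/v at each.
So e_{103}(P',Q') = 3260974547912 + 17627694699098*t + 45392443775724*t^2 + 65224134622469*t^3 + 90295530813416*t^4 + 116288718286922*t^5.
Raise to 69: e(P,Q) = 36943973247043 + 41998901714562*t + 95197434284780*t^2 + 117939587401777*t^3 + 65204156417778*t^4 + 119146961317503*t^5 in mu_{103}.

36943973247043 + 41998901714562*t + 95197434284780*t^2 + 117939587401777*t^3 + 65204156417778*t^4 + 119146961317503*t^5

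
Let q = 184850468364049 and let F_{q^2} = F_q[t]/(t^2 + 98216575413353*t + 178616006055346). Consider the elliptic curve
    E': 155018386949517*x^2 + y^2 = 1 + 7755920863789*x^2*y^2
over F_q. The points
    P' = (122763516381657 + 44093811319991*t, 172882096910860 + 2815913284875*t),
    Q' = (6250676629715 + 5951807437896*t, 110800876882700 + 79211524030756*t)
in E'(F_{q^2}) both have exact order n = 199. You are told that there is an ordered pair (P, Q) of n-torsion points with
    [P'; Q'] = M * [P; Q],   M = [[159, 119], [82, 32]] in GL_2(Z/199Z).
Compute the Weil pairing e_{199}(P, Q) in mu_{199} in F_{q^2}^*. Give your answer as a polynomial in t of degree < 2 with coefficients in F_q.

51322460866430 + 172780697531718*t

Alternating bilinearity on E[199] (values in mu_{199} in F_{184850468364049^2}) gives e(P',Q') = e(P,Q)^det(M).
159*32 - 119*82 = -4670; reduced mod 199: det = 106, inverse 92.
Map (x,y)_Ed via u=(1+y)/(1-y), v=(1+y)/((1-y)x) to Montgomery A=158170033129059,B=97460843210706; then to (a',b')=(36382880457798,136243264115882).
Double-and-add over 11000111: 8-1 doublings, 5-1 additions; each step l_{T,T}/v_{2T} or l_{T,P'}/v at Q'+S for random S.
So e_{199}(P',Q') = 56856879680860 + 4926530032225*t.
e_{199}(P,Q) = (56856879680860 + 4926530032225*t)^{92} = 51322460866430 + 172780697531718*t.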